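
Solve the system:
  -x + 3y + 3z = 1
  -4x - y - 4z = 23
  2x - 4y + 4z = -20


Using Cramer's rule. Expand each determinant along the first row.
D  = (-1)*[(-1)*4 - (-4)*(-4)] - 3*[(-4)*4 - (-4)*2] + 3*[(-4)*(-4) - (-1)*2]
  = (-1)*(-20) - 3*(-8) + 3*(18) = 98
Dx = 1*[(-1)*4 - (-4)*(-4)] - 3*[23*4 - (-4)*(-20)] + 3*[23*(-4) - (-1)*(-20)]
  = 1*(-20) - 3*(12) + 3*(-112) = -392
Dy = (-1)*[23*4 - (-4)*(-20)] - 1*[(-4)*4 - (-4)*2] + 3*[(-4)*(-20) - 23*2]
  = (-1)*(12) - 1*(-8) + 3*(34) = 98
Dz = (-1)*[(-1)*(-20) - 23*(-4)] - 3*[(-4)*(-20) - 23*2] + 1*[(-4)*(-4) - (-1)*2]
  = (-1)*(112) - 3*(34) + 1*(18) = -196
x = Dx/D = -392/98 = -4, y = Dy/D = 98/98 = 1, z = Dz/D = -196/98 = -2
Check eq1: (-1)(-4) + (3)(1) + (3)(-2) = 1 = 1 ✓
Check eq2: (-4)(-4) + (-1)(1) + (-4)(-2) = 23 = 23 ✓
Check eq3: (2)(-4) + (-4)(1) + (4)(-2) = -20 = -20 ✓

x = -4, y = 1, z = -2


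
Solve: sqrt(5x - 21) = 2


Square both sides: 5x - 21 = 2^2 = 4
5x = 4 + 21 = 25
x = 5
Check: sqrt(5*5 - 21) = sqrt(4) = 2 ✓

x = 5


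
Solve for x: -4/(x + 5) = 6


Multiply both sides by (x + 5): -4 = 6(x + 5)
Distribute: -4 = 6x + 30
6x = -4 - 30 = -34
x = -17/3

x = -17/3


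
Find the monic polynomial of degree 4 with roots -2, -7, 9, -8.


A monic polynomial with roots -2, -7, 9, -8 is:
p(x) = (x + 2)(x + 7)(x - 9)(x + 8)
After multiplying by (x + 2): x + 2
After multiplying by (x + 7): x^2 + 9x + 14
After multiplying by (x - 9): x^3 - 67x - 126
After multiplying by (x + 8): x^4 + 8x^3 - 67x^2 - 662x - 1008

x^4 + 8x^3 - 67x^2 - 662x - 1008


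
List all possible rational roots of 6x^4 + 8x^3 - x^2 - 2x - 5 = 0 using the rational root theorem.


Rational root theorem: possible roots are ±p/q where:
  p divides the constant term (-5): p ∈ {1, 5}
  q divides the leading coefficient (6): q ∈ {1, 2, 3, 6}

All possible rational roots: -5, -5/2, -5/3, -1, -5/6, -1/2, -1/3, -1/6, 1/6, 1/3, 1/2, 5/6, 1, 5/3, 5/2, 5

-5, -5/2, -5/3, -1, -5/6, -1/2, -1/3, -1/6, 1/6, 1/3, 1/2, 5/6, 1, 5/3, 5/2, 5


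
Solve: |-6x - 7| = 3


An absolute value equation |expr| = 3 gives two cases:
Case 1: -6x - 7 = 3
  -6x = 10, so x = -5/3
Case 2: -6x - 7 = -3
  -6x = 4, so x = -2/3

x = -5/3, x = -2/3


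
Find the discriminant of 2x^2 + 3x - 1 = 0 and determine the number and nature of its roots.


For ax^2 + bx + c = 0, discriminant D = b^2 - 4ac
Here a = 2, b = 3, c = -1
D = (3)^2 - 4(2)(-1) = 9 + 8 = 17

D = 17 > 0 but not a perfect square
The equation has 2 distinct real irrational roots.

Discriminant = 17, 2 distinct real irrational roots


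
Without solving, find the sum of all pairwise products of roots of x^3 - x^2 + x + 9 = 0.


By Vieta's formulas for x^3 + bx^2 + cx + d = 0:
  r1 + r2 + r3 = -b/a = 1
  r1*r2 + r1*r3 + r2*r3 = c/a = 1
  r1*r2*r3 = -d/a = -9


Sum of pairwise products = 1


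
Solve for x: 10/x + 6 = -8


Subtract 6 from both sides: 10/x = -14
Multiply both sides by x: 10 = -14 * x
Divide by -14: x = -5/7

x = -5/7


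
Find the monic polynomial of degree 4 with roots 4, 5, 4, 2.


A monic polynomial with roots 4, 5, 4, 2 is:
p(x) = (x - 4)(x - 5)(x - 4)(x - 2)
After multiplying by (x - 4): x - 4
After multiplying by (x - 5): x^2 - 9x + 20
After multiplying by (x - 4): x^3 - 13x^2 + 56x - 80
After multiplying by (x - 2): x^4 - 15x^3 + 82x^2 - 192x + 160

x^4 - 15x^3 + 82x^2 - 192x + 160


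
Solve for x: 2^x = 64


Express both sides with the same base.
64 = 2^6
Since the bases match: x = 6

x = 6


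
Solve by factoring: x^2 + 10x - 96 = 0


We need two numbers that multiply to -96 and add to 10.
Those numbers are -6 and 16 (since (-6) * 16 = -96 and (-6) + 16 = 10).
So x^2 + 10x - 96 = (x - 6)(x + 16) = 0
Setting each factor to zero: x = 6 or x = -16

x = -16, x = 6


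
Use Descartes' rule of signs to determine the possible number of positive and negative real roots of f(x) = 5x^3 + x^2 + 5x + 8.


Descartes' rule of signs:

For positive roots, count sign changes in f(x) = 5x^3 + x^2 + 5x + 8:
Signs of coefficients: +, +, +, +
Number of sign changes: 0
Possible positive real roots: 0

For negative roots, examine f(-x) = -5x^3 + x^2 - 5x + 8:
Signs of coefficients: -, +, -, +
Number of sign changes: 3
Possible negative real roots: 3, 1

Positive roots: 0; Negative roots: 3 or 1


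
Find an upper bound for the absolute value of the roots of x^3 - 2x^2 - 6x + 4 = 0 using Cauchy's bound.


Cauchy's bound: all roots r satisfy |r| <= 1 + max(|a_i/a_n|) for i = 0,...,n-1
where a_n is the leading coefficient.

Coefficients: [1, -2, -6, 4]
Leading coefficient a_n = 1
Ratios |a_i/a_n|: 2, 6, 4
Maximum ratio: 6
Cauchy's bound: |r| <= 1 + 6 = 7

Upper bound = 7


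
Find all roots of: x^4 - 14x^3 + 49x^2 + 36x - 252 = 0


Let p(x) = x^4 - 14x^3 + 49x^2 + 36x - 252. By the rational root theorem (leading coefficient 1), any rational root is an integer divisor of 252: try ±1, ±2, ... in turn.
Test x = 1: value = -180 ≠ 0.
Test x = -1: value = -224 ≠ 0.
Test x = 2: value = -80 ≠ 0.
Test x = -2: value = 0 ✓, so (x + 2) is a factor.
Synthetic division by (x + 2): bring down 1; 1(-2) - 14 = -16; (-16)(-2) + 49 = 81; 81(-2) + 36 = -126; (-126)(-2) - 252 = 0 → quotient x^3 - 16x^2 + 81x - 126, remainder 0.
Continue with the quotient x^3 - 16x^2 + 81x - 126 (candidates must divide 126; re-test x = -2 first in case it repeats).
Test x = -2: value = -360 ≠ 0.
Test x = 3: value = 0 ✓, so (x - 3) is a factor.
Synthetic division by (x - 3): bring down 1; 1(3) - 16 = -13; (-13)(3) + 81 = 42; 42(3) - 126 = 0 → quotient x^2 - 13x + 42, remainder 0.
Solve the quadratic x^2 - 13x + 42 = 0: discriminant = (-13)^2 - 4(1)(42) = 169 - 168 = 1.
sqrt(1) = 1, so x = (13 ± 1)/2: x = 7 or x = 6.
Collecting all roots found:

x = -2, x = 3, x = 6, x = 7


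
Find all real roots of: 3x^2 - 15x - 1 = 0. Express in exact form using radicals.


Using the quadratic formula: x = (-b ± sqrt(b^2 - 4ac)) / (2a)
Here a = 3, b = -15, c = -1
Discriminant = b^2 - 4ac = (-15)^2 - 4(3)(-1) = 225 + 12 = 237
Since discriminant = 237 > 0, there are two real roots.
x = (15 ± sqrt(237)) / 6
Numerically: x ≈ 5.0658 or x ≈ -0.0658

x = (15 + sqrt(237)) / 6 or x = (15 - sqrt(237)) / 6


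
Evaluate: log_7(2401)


We need the exponent such that 7^? = 2401
7^4 = 2401
Therefore log_7(2401) = 4

4


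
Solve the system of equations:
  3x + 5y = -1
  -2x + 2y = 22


Using Cramer's rule:
Determinant D = (3)(2) - (-2)(5) = 6 + 10 = 16
Dx = (-1)(2) - (22)(5) = -2 - 110 = -112
Dy = (3)(22) - (-2)(-1) = 66 - 2 = 64
x = Dx/D = -112/16 = -7
y = Dy/D = 64/16 = 4

x = -7, y = 4


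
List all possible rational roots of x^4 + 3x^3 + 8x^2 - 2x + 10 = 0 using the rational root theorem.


Rational root theorem: possible roots are ±p/q where:
  p divides the constant term (10): p ∈ {1, 2, 5, 10}
  q divides the leading coefficient (1): q ∈ {1}

All possible rational roots: -10, -5, -2, -1, 1, 2, 5, 10

-10, -5, -2, -1, 1, 2, 5, 10


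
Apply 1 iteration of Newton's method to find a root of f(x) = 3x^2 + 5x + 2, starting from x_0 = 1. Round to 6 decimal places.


Newton's method: x_(n+1) = x_n - f(x_n)/f'(x_n)
f(x) = 3x^2 + 5x + 2
f'(x) = 6x + 5

Iteration 1:
  f(1.000000) = 10.000000
  f'(1.000000) = 11.000000
  x_1 = 1.000000 - (10.000000)/(11.000000) = 0.090909

x_1 = 0.090909


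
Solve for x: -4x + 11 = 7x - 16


Starting with: -4x + 11 = 7x - 16
Move all x terms to left: (-4 - 7)x = -16 - 11
Simplify: -11x = -27
Divide both sides by -11: x = 27/11

x = 27/11


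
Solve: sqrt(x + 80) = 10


Square both sides: x + 80 = 10^2 = 100
x = 100 - 80 = 20
x = 20
Check: sqrt(1*20 + 80) = sqrt(100) = 10 ✓

x = 20


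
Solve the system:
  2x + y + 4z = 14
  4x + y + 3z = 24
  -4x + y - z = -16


Using Cramer's rule. Expand each determinant along the first row.
D  = 2*[1*(-1) - 3*1] - 1*[4*(-1) - 3*(-4)] + 4*[4*1 - 1*(-4)]
  = 2*(-4) - 1*(8) + 4*(8) = 16
Dx = 14*[1*(-1) - 3*1] - 1*[24*(-1) - 3*(-16)] + 4*[24*1 - 1*(-16)]
  = 14*(-4) - 1*(24) + 4*(40) = 80
Dy = 2*[24*(-1) - 3*(-16)] - 14*[4*(-1) - 3*(-4)] + 4*[4*(-16) - 24*(-4)]
  = 2*(24) - 14*(8) + 4*(32) = 64
Dz = 2*[1*(-16) - 24*1] - 1*[4*(-16) - 24*(-4)] + 14*[4*1 - 1*(-4)]
  = 2*(-40) - 1*(32) + 14*(8) = 0
x = Dx/D = 80/16 = 5, y = Dy/D = 64/16 = 4, z = Dz/D = 0/16 = 0
Check eq1: (2)(5) + (1)(4) + (4)(0) = 14 = 14 ✓
Check eq2: (4)(5) + (1)(4) + (3)(0) = 24 = 24 ✓
Check eq3: (-4)(5) + (1)(4) + (-1)(0) = -16 = -16 ✓

x = 5, y = 4, z = 0


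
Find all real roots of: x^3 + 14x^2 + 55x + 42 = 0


Let p(x) = x^3 + 14x^2 + 55x + 42. By the rational root theorem (leading coefficient 1), any rational root is an integer divisor of 42: try ±1, ±2, ... in turn.
Test x = 1: value = 112 ≠ 0.
Test x = -1: value = 0 ✓, so (x + 1) is a factor.
Synthetic division by (x + 1): bring down 1; 1(-1) + 14 = 13; 13(-1) + 55 = 42; 42(-1) + 42 = 0 → quotient x^2 + 13x + 42, remainder 0.
Solve the quadratic x^2 + 13x + 42 = 0: discriminant = 13^2 - 4(1)(42) = 169 - 168 = 1.
sqrt(1) = 1, so x = (-13 ± 1)/2: x = -6 or x = -7.

x = -7, x = -6, x = -1


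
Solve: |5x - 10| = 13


An absolute value equation |expr| = 13 gives two cases:
Case 1: 5x - 10 = 13
  5x = 23, so x = 23/5
Case 2: 5x - 10 = -13
  5x = -3, so x = -3/5

x = -3/5, x = 23/5


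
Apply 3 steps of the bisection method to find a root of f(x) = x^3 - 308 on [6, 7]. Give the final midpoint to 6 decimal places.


f(x) = x^3 - 308
f(6) = -92 < 0
f(7) = 35 > 0

Step 1: midpoint = (6.000000 + 7.000000)/2 = 6.500000
  f(6.500000) = -33.375000
  f(mid) < 0, so root is in [6.500000, 7.000000]

Step 2: midpoint = (6.500000 + 7.000000)/2 = 6.750000
  f(6.750000) = -0.453125
  f(mid) < 0, so root is in [6.750000, 7.000000]

Step 3: midpoint = (6.750000 + 7.000000)/2 = 6.875000
  f(6.875000) = 16.951172
  f(mid) > 0, so root is in [6.750000, 6.875000]

midpoint = 6.875000


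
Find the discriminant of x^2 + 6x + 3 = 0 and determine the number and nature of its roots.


For ax^2 + bx + c = 0, discriminant D = b^2 - 4ac
Here a = 1, b = 6, c = 3
D = (6)^2 - 4(1)(3) = 36 - 12 = 24

D = 24 > 0 but not a perfect square
The equation has 2 distinct real irrational roots.

Discriminant = 24, 2 distinct real irrational roots


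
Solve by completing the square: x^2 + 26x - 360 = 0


Start: x^2 + 26x - 360 = 0
Move constant: x^2 + 26x = 360
Half of 26 is 13, squared is 169
Add 169 to both sides: x^2 + 26x + 169 = 529
(x + 13)^2 = 529
x + 13 = ±23
x = -13 + 23 = 10 or x = -13 - 23 = -36

x = -36, x = 10


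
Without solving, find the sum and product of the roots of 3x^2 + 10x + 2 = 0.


By Vieta's formulas for ax^2 + bx + c = 0:
  Sum of roots = -b/a
  Product of roots = c/a

Here a = 3, b = 10, c = 2
Sum = -(10)/3 = -10/3
Product = 2/3 = 2/3

Sum = -10/3, Product = 2/3


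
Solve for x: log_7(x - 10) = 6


Convert to exponential form: x - 10 = 7^6 = 117649
x = 117649 + 10 = 117659
Check: log_7(117659 - 10) = log_7(117649) = log_7(117649) = 6 ✓

x = 117659


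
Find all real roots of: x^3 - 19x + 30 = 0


Let p(x) = x^3 - 19x + 30. By the rational root theorem (leading coefficient 1), any rational root is an integer divisor of 30: try ±1, ±2, ... in turn.
Test x = 1: value = 12 ≠ 0.
Test x = -1: value = 48 ≠ 0.
Test x = 2: value = 0 ✓, so (x - 2) is a factor.
Synthetic division by (x - 2): bring down 1; 1(2) + 0 = 2; 2(2) - 19 = -15; (-15)(2) + 30 = 0 → quotient x^2 + 2x - 15, remainder 0.
Solve the quadratic x^2 + 2x - 15 = 0: discriminant = 2^2 - 4(1)(-15) = 4 + 60 = 64.
sqrt(64) = 8, so x = (-2 ± 8)/2: x = 3 or x = -5.

x = -5, x = 2, x = 3


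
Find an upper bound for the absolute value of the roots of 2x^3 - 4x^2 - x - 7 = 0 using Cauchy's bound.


Cauchy's bound: all roots r satisfy |r| <= 1 + max(|a_i/a_n|) for i = 0,...,n-1
where a_n is the leading coefficient.

Coefficients: [2, -4, -1, -7]
Leading coefficient a_n = 2
Ratios |a_i/a_n|: 2, 1/2, 7/2
Maximum ratio: 7/2
Cauchy's bound: |r| <= 1 + 7/2 = 9/2

Upper bound = 9/2


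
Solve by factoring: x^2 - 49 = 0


We need two numbers that multiply to -49 and add to 0.
Those numbers are 7 and -7 (since 7 * (-7) = -49 and 7 + (-7) = 0).
So x^2 - 49 = (x + 7)(x - 7) = 0
Setting each factor to zero: x = -7 or x = 7

x = -7, x = 7


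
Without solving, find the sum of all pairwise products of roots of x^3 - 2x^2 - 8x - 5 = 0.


By Vieta's formulas for x^3 + bx^2 + cx + d = 0:
  r1 + r2 + r3 = -b/a = 2
  r1*r2 + r1*r3 + r2*r3 = c/a = -8
  r1*r2*r3 = -d/a = 5


Sum of pairwise products = -8


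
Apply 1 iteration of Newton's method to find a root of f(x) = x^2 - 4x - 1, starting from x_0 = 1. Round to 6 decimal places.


Newton's method: x_(n+1) = x_n - f(x_n)/f'(x_n)
f(x) = x^2 - 4x - 1
f'(x) = 2x - 4

Iteration 1:
  f(1.000000) = -4.000000
  f'(1.000000) = -2.000000
  x_1 = 1.000000 - (-4.000000)/(-2.000000) = -1.000000

x_1 = -1.000000


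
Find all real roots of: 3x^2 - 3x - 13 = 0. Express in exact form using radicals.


Using the quadratic formula: x = (-b ± sqrt(b^2 - 4ac)) / (2a)
Here a = 3, b = -3, c = -13
Discriminant = b^2 - 4ac = (-3)^2 - 4(3)(-13) = 9 + 156 = 165
Since discriminant = 165 > 0, there are two real roots.
x = (3 ± sqrt(165)) / 6
Numerically: x ≈ 2.6409 or x ≈ -1.6409

x = (3 + sqrt(165)) / 6 or x = (3 - sqrt(165)) / 6


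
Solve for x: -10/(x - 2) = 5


Multiply both sides by (x - 2): -10 = 5(x - 2)
Distribute: -10 = 5x - 10
5x = -10 + 10 = 0
x = 0

x = 0


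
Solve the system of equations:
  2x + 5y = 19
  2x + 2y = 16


Using Cramer's rule:
Determinant D = (2)(2) - (2)(5) = 4 - 10 = -6
Dx = (19)(2) - (16)(5) = 38 - 80 = -42
Dy = (2)(16) - (2)(19) = 32 - 38 = -6
x = Dx/D = -42/-6 = 7
y = Dy/D = -6/-6 = 1

x = 7, y = 1


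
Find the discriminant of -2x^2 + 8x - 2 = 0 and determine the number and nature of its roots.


For ax^2 + bx + c = 0, discriminant D = b^2 - 4ac
Here a = -2, b = 8, c = -2
D = (8)^2 - 4(-2)(-2) = 64 - 16 = 48

D = 48 > 0 but not a perfect square
The equation has 2 distinct real irrational roots.

Discriminant = 48, 2 distinct real irrational roots


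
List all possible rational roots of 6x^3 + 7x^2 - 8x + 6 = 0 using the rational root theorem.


Rational root theorem: possible roots are ±p/q where:
  p divides the constant term (6): p ∈ {1, 2, 3, 6}
  q divides the leading coefficient (6): q ∈ {1, 2, 3, 6}

All possible rational roots: -6, -3, -2, -3/2, -1, -2/3, -1/2, -1/3, -1/6, 1/6, 1/3, 1/2, 2/3, 1, 3/2, 2, 3, 6

-6, -3, -2, -3/2, -1, -2/3, -1/2, -1/3, -1/6, 1/6, 1/3, 1/2, 2/3, 1, 3/2, 2, 3, 6


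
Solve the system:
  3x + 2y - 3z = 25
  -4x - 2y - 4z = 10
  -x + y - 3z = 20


Using Cramer's rule. Expand each determinant along the first row.
D  = 3*[(-2)*(-3) - (-4)*1] - 2*[(-4)*(-3) - (-4)*(-1)] + (-3)*[(-4)*1 - (-2)*(-1)]
  = 3*(10) - 2*(8) + (-3)*(-6) = 32
Dx = 25*[(-2)*(-3) - (-4)*1] - 2*[10*(-3) - (-4)*20] + (-3)*[10*1 - (-2)*20]
  = 25*(10) - 2*(50) + (-3)*(50) = 0
Dy = 3*[10*(-3) - (-4)*20] - 25*[(-4)*(-3) - (-4)*(-1)] + (-3)*[(-4)*20 - 10*(-1)]
  = 3*(50) - 25*(8) + (-3)*(-70) = 160
Dz = 3*[(-2)*20 - 10*1] - 2*[(-4)*20 - 10*(-1)] + 25*[(-4)*1 - (-2)*(-1)]
  = 3*(-50) - 2*(-70) + 25*(-6) = -160
x = Dx/D = 0/32 = 0, y = Dy/D = 160/32 = 5, z = Dz/D = -160/32 = -5
Check eq1: (3)(0) + (2)(5) + (-3)(-5) = 25 = 25 ✓
Check eq2: (-4)(0) + (-2)(5) + (-4)(-5) = 10 = 10 ✓
Check eq3: (-1)(0) + (1)(5) + (-3)(-5) = 20 = 20 ✓

x = 0, y = 5, z = -5


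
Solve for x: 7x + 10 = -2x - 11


Starting with: 7x + 10 = -2x - 11
Move all x terms to left: (7 + 2)x = -11 - 10
Simplify: 9x = -21
Divide both sides by 9: x = -7/3

x = -7/3


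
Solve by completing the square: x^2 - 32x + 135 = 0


Start: x^2 - 32x + 135 = 0
Move constant: x^2 - 32x = -135
Half of -32 is -16, squared is 256
Add 256 to both sides: x^2 - 32x + 256 = 121
(x - 16)^2 = 121
x - 16 = ±11
x = 16 + 11 = 27 or x = 16 - 11 = 5

x = 5, x = 27


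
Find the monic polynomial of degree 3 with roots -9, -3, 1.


A monic polynomial with roots -9, -3, 1 is:
p(x) = (x + 9)(x + 3)(x - 1)
After multiplying by (x + 9): x + 9
After multiplying by (x + 3): x^2 + 12x + 27
After multiplying by (x - 1): x^3 + 11x^2 + 15x - 27

x^3 + 11x^2 + 15x - 27


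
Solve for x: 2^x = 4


Express both sides with the same base.
4 = 2^2
Since the bases match: x = 2

x = 2


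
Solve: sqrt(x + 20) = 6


Square both sides: x + 20 = 6^2 = 36
x = 36 - 20 = 16
x = 16
Check: sqrt(1*16 + 20) = sqrt(36) = 6 ✓

x = 16


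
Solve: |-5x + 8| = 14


An absolute value equation |expr| = 14 gives two cases:
Case 1: -5x + 8 = 14
  -5x = 6, so x = -6/5
Case 2: -5x + 8 = -14
  -5x = -22, so x = 22/5

x = -6/5, x = 22/5


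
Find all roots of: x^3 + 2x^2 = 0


The lowest-degree term is x^2, so x = 0 is a root with multiplicity 2. Factor out x^2:
  x + 2 = 0
Linear factor x + 2 = 0 gives x = -2.
Collecting all roots found:

x = -2, x = 0 (multiplicity 2)


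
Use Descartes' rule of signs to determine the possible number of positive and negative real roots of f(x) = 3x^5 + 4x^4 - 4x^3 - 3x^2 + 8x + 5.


Descartes' rule of signs:

For positive roots, count sign changes in f(x) = 3x^5 + 4x^4 - 4x^3 - 3x^2 + 8x + 5:
Signs of coefficients: +, +, -, -, +, +
Number of sign changes: 2
Possible positive real roots: 2, 0

For negative roots, examine f(-x) = -3x^5 + 4x^4 + 4x^3 - 3x^2 - 8x + 5:
Signs of coefficients: -, +, +, -, -, +
Number of sign changes: 3
Possible negative real roots: 3, 1

Positive roots: 2 or 0; Negative roots: 3 or 1


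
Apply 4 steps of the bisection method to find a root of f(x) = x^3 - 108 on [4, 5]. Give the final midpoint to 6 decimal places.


f(x) = x^3 - 108
f(4) = -44 < 0
f(5) = 17 > 0

Step 1: midpoint = (4.000000 + 5.000000)/2 = 4.500000
  f(4.500000) = -16.875000
  f(mid) < 0, so root is in [4.500000, 5.000000]

Step 2: midpoint = (4.500000 + 5.000000)/2 = 4.750000
  f(4.750000) = -0.828125
  f(mid) < 0, so root is in [4.750000, 5.000000]

Step 3: midpoint = (4.750000 + 5.000000)/2 = 4.875000
  f(4.875000) = 7.857422
  f(mid) > 0, so root is in [4.750000, 4.875000]

Step 4: midpoint = (4.750000 + 4.875000)/2 = 4.812500
  f(4.812500) = 3.458252
  f(mid) > 0, so root is in [4.750000, 4.812500]

midpoint = 4.812500


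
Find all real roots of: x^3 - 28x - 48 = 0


Let p(x) = x^3 - 28x - 48. By the rational root theorem (leading coefficient 1), any rational root is an integer divisor of 48: try ±1, ±2, ... in turn.
Test x = 1: value = -75 ≠ 0.
Test x = -1: value = -21 ≠ 0.
Test x = 2: value = -96 ≠ 0.
Test x = -2: value = 0 ✓, so (x + 2) is a factor.
Synthetic division by (x + 2): bring down 1; 1(-2) + 0 = -2; (-2)(-2) - 28 = -24; (-24)(-2) - 48 = 0 → quotient x^2 - 2x - 24, remainder 0.
Solve the quadratic x^2 - 2x - 24 = 0: discriminant = (-2)^2 - 4(1)(-24) = 4 + 96 = 100.
sqrt(100) = 10, so x = (2 ± 10)/2: x = 6 or x = -4.

x = -4, x = -2, x = 6


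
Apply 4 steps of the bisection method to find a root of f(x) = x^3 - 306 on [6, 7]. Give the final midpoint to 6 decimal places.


f(x) = x^3 - 306
f(6) = -90 < 0
f(7) = 37 > 0

Step 1: midpoint = (6.000000 + 7.000000)/2 = 6.500000
  f(6.500000) = -31.375000
  f(mid) < 0, so root is in [6.500000, 7.000000]

Step 2: midpoint = (6.500000 + 7.000000)/2 = 6.750000
  f(6.750000) = 1.546875
  f(mid) > 0, so root is in [6.500000, 6.750000]

Step 3: midpoint = (6.500000 + 6.750000)/2 = 6.625000
  f(6.625000) = -15.224609
  f(mid) < 0, so root is in [6.625000, 6.750000]

Step 4: midpoint = (6.625000 + 6.750000)/2 = 6.687500
  f(6.687500) = -6.917236
  f(mid) < 0, so root is in [6.687500, 6.750000]

midpoint = 6.687500


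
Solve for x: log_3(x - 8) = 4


Convert to exponential form: x - 8 = 3^4 = 81
x = 81 + 8 = 89
Check: log_3(89 - 8) = log_3(81) = log_3(81) = 4 ✓

x = 89


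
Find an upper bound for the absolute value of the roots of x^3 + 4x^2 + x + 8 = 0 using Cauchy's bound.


Cauchy's bound: all roots r satisfy |r| <= 1 + max(|a_i/a_n|) for i = 0,...,n-1
where a_n is the leading coefficient.

Coefficients: [1, 4, 1, 8]
Leading coefficient a_n = 1
Ratios |a_i/a_n|: 4, 1, 8
Maximum ratio: 8
Cauchy's bound: |r| <= 1 + 8 = 9

Upper bound = 9


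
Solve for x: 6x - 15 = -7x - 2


Starting with: 6x - 15 = -7x - 2
Move all x terms to left: (6 + 7)x = -2 + 15
Simplify: 13x = 13
Divide both sides by 13: x = 1

x = 1


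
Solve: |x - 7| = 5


An absolute value equation |expr| = 5 gives two cases:
Case 1: x - 7 = 5
  x = 12, so x = 12
Case 2: x - 7 = -5
  x = 2, so x = 2

x = 2, x = 12


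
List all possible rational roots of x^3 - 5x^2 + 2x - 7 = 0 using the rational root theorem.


Rational root theorem: possible roots are ±p/q where:
  p divides the constant term (-7): p ∈ {1, 7}
  q divides the leading coefficient (1): q ∈ {1}

All possible rational roots: -7, -1, 1, 7

-7, -1, 1, 7


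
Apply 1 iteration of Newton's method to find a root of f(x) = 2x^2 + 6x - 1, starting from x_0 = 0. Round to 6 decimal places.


Newton's method: x_(n+1) = x_n - f(x_n)/f'(x_n)
f(x) = 2x^2 + 6x - 1
f'(x) = 4x + 6

Iteration 1:
  f(0.000000) = -1.000000
  f'(0.000000) = 6.000000
  x_1 = 0.000000 - (-1.000000)/(6.000000) = 0.166667

x_1 = 0.166667


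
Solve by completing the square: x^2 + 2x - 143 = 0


Start: x^2 + 2x - 143 = 0
Move constant: x^2 + 2x = 143
Half of 2 is 1, squared is 1
Add 1 to both sides: x^2 + 2x + 1 = 144
(x + 1)^2 = 144
x + 1 = ±12
x = -1 + 12 = 11 or x = -1 - 12 = -13

x = -13, x = 11


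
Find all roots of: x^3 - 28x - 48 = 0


Let p(x) = x^3 - 28x - 48. By the rational root theorem (leading coefficient 1), any rational root is an integer divisor of 48: try ±1, ±2, ... in turn.
Test x = 1: value = -75 ≠ 0.
Test x = -1: value = -21 ≠ 0.
Test x = 2: value = -96 ≠ 0.
Test x = -2: value = 0 ✓, so (x + 2) is a factor.
Synthetic division by (x + 2): bring down 1; 1(-2) + 0 = -2; (-2)(-2) - 28 = -24; (-24)(-2) - 48 = 0 → quotient x^2 - 2x - 24, remainder 0.
Solve the quadratic x^2 - 2x - 24 = 0: discriminant = (-2)^2 - 4(1)(-24) = 4 + 96 = 100.
sqrt(100) = 10, so x = (2 ± 10)/2: x = 6 or x = -4.
Collecting all roots found:

x = -4, x = -2, x = 6


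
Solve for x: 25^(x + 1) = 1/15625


Express both sides with the same base.
1/15625 = 25^(-3)
Since the bases match, equate exponents: x + 1 = -3
So x = -3 - (1) = -4

x = -4


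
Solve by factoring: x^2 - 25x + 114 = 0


We need two numbers that multiply to 114 and add to -25.
Those numbers are -6 and -19 (since (-6) * (-19) = 114 and (-6) + (-19) = -25).
So x^2 - 25x + 114 = (x - 6)(x - 19) = 0
Setting each factor to zero: x = 6 or x = 19

x = 6, x = 19


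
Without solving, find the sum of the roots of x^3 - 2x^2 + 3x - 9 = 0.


By Vieta's formulas for x^3 + bx^2 + cx + d = 0:
  r1 + r2 + r3 = -b/a = 2
  r1*r2 + r1*r3 + r2*r3 = c/a = 3
  r1*r2*r3 = -d/a = 9


Sum = 2


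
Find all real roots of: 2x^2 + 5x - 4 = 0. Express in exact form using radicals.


Using the quadratic formula: x = (-b ± sqrt(b^2 - 4ac)) / (2a)
Here a = 2, b = 5, c = -4
Discriminant = b^2 - 4ac = 5^2 - 4(2)(-4) = 25 + 32 = 57
Since discriminant = 57 > 0, there are two real roots.
x = (-5 ± sqrt(57)) / 4
Numerically: x ≈ 0.6375 or x ≈ -3.1375

x = (-5 + sqrt(57)) / 4 or x = (-5 - sqrt(57)) / 4


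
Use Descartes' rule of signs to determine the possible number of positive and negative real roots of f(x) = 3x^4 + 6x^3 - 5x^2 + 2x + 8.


Descartes' rule of signs:

For positive roots, count sign changes in f(x) = 3x^4 + 6x^3 - 5x^2 + 2x + 8:
Signs of coefficients: +, +, -, +, +
Number of sign changes: 2
Possible positive real roots: 2, 0

For negative roots, examine f(-x) = 3x^4 - 6x^3 - 5x^2 - 2x + 8:
Signs of coefficients: +, -, -, -, +
Number of sign changes: 2
Possible negative real roots: 2, 0

Positive roots: 2 or 0; Negative roots: 2 or 0


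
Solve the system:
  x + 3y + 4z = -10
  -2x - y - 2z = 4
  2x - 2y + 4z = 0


Using Cramer's rule. Expand each determinant along the first row.
D  = 1*[(-1)*4 - (-2)*(-2)] - 3*[(-2)*4 - (-2)*2] + 4*[(-2)*(-2) - (-1)*2]
  = 1*(-8) - 3*(-4) + 4*(6) = 28
Dx = (-10)*[(-1)*4 - (-2)*(-2)] - 3*[4*4 - (-2)*0] + 4*[4*(-2) - (-1)*0]
  = (-10)*(-8) - 3*(16) + 4*(-8) = 0
Dy = 1*[4*4 - (-2)*0] - (-10)*[(-2)*4 - (-2)*2] + 4*[(-2)*0 - 4*2]
  = 1*(16) - (-10)*(-4) + 4*(-8) = -56
Dz = 1*[(-1)*0 - 4*(-2)] - 3*[(-2)*0 - 4*2] + (-10)*[(-2)*(-2) - (-1)*2]
  = 1*(8) - 3*(-8) + (-10)*(6) = -28
x = Dx/D = 0/28 = 0, y = Dy/D = -56/28 = -2, z = Dz/D = -28/28 = -1
Check eq1: (1)(0) + (3)(-2) + (4)(-1) = -10 = -10 ✓
Check eq2: (-2)(0) + (-1)(-2) + (-2)(-1) = 4 = 4 ✓
Check eq3: (2)(0) + (-2)(-2) + (4)(-1) = 0 = 0 ✓

x = 0, y = -2, z = -1


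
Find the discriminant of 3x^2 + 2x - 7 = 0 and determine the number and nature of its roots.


For ax^2 + bx + c = 0, discriminant D = b^2 - 4ac
Here a = 3, b = 2, c = -7
D = (2)^2 - 4(3)(-7) = 4 + 84 = 88

D = 88 > 0 but not a perfect square
The equation has 2 distinct real irrational roots.

Discriminant = 88, 2 distinct real irrational roots


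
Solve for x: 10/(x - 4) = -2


Multiply both sides by (x - 4): 10 = -2(x - 4)
Distribute: 10 = -2x + 8
-2x = 10 - 8 = 2
x = -1

x = -1


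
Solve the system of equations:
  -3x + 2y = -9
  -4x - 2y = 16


Using Cramer's rule:
Determinant D = (-3)(-2) - (-4)(2) = 6 + 8 = 14
Dx = (-9)(-2) - (16)(2) = 18 - 32 = -14
Dy = (-3)(16) - (-4)(-9) = -48 - 36 = -84
x = Dx/D = -14/14 = -1
y = Dy/D = -84/14 = -6

x = -1, y = -6


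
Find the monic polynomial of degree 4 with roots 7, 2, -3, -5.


A monic polynomial with roots 7, 2, -3, -5 is:
p(x) = (x - 7)(x - 2)(x + 3)(x + 5)
After multiplying by (x - 7): x - 7
After multiplying by (x - 2): x^2 - 9x + 14
After multiplying by (x + 3): x^3 - 6x^2 - 13x + 42
After multiplying by (x + 5): x^4 - x^3 - 43x^2 - 23x + 210

x^4 - x^3 - 43x^2 - 23x + 210


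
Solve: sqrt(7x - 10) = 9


Square both sides: 7x - 10 = 9^2 = 81
7x = 81 + 10 = 91
x = 13
Check: sqrt(7*13 - 10) = sqrt(81) = 9 ✓

x = 13


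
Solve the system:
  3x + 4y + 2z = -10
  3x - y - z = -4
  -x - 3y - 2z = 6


Using Cramer's rule. Expand each determinant along the first row.
D  = 3*[(-1)*(-2) - (-1)*(-3)] - 4*[3*(-2) - (-1)*(-1)] + 2*[3*(-3) - (-1)*(-1)]
  = 3*(-1) - 4*(-7) + 2*(-10) = 5
Dx = (-10)*[(-1)*(-2) - (-1)*(-3)] - 4*[(-4)*(-2) - (-1)*6] + 2*[(-4)*(-3) - (-1)*6]
  = (-10)*(-1) - 4*(14) + 2*(18) = -10
Dy = 3*[(-4)*(-2) - (-1)*6] - (-10)*[3*(-2) - (-1)*(-1)] + 2*[3*6 - (-4)*(-1)]
  = 3*(14) - (-10)*(-7) + 2*(14) = 0
Dz = 3*[(-1)*6 - (-4)*(-3)] - 4*[3*6 - (-4)*(-1)] + (-10)*[3*(-3) - (-1)*(-1)]
  = 3*(-18) - 4*(14) + (-10)*(-10) = -10
x = Dx/D = -10/5 = -2, y = Dy/D = 0/5 = 0, z = Dz/D = -10/5 = -2
Check eq1: (3)(-2) + (4)(0) + (2)(-2) = -10 = -10 ✓
Check eq2: (3)(-2) + (-1)(0) + (-1)(-2) = -4 = -4 ✓
Check eq3: (-1)(-2) + (-3)(0) + (-2)(-2) = 6 = 6 ✓

x = -2, y = 0, z = -2


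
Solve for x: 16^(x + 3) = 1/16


Express both sides with the same base.
1/16 = 16^(-1)
Since the bases match, equate exponents: x + 3 = -1
So x = -1 - (3) = -4

x = -4


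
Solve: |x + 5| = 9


An absolute value equation |expr| = 9 gives two cases:
Case 1: x + 5 = 9
  x = 4, so x = 4
Case 2: x + 5 = -9
  x = -14, so x = -14

x = -14, x = 4


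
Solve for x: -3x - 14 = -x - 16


Starting with: -3x - 14 = -x - 16
Move all x terms to left: (-3 + 1)x = -16 + 14
Simplify: -2x = -2
Divide both sides by -2: x = 1

x = 1


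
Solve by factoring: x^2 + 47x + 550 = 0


We need two numbers that multiply to 550 and add to 47.
Those numbers are 25 and 22 (since 25 * 22 = 550 and 25 + 22 = 47).
So x^2 + 47x + 550 = (x + 25)(x + 22) = 0
Setting each factor to zero: x = -25 or x = -22

x = -25, x = -22


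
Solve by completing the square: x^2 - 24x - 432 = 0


Start: x^2 - 24x - 432 = 0
Move constant: x^2 - 24x = 432
Half of -24 is -12, squared is 144
Add 144 to both sides: x^2 - 24x + 144 = 576
(x - 12)^2 = 576
x - 12 = ±24
x = 12 + 24 = 36 or x = 12 - 24 = -12

x = -12, x = 36


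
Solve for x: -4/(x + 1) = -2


Multiply both sides by (x + 1): -4 = -2(x + 1)
Distribute: -4 = -2x - 2
-2x = -4 + 2 = -2
x = 1

x = 1


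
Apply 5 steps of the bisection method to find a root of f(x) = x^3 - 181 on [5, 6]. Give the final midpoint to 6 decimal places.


f(x) = x^3 - 181
f(5) = -56 < 0
f(6) = 35 > 0

Step 1: midpoint = (5.000000 + 6.000000)/2 = 5.500000
  f(5.500000) = -14.625000
  f(mid) < 0, so root is in [5.500000, 6.000000]

Step 2: midpoint = (5.500000 + 6.000000)/2 = 5.750000
  f(5.750000) = 9.109375
  f(mid) > 0, so root is in [5.500000, 5.750000]

Step 3: midpoint = (5.500000 + 5.750000)/2 = 5.625000
  f(5.625000) = -3.021484
  f(mid) < 0, so root is in [5.625000, 5.750000]

Step 4: midpoint = (5.625000 + 5.750000)/2 = 5.687500
  f(5.687500) = 2.977295
  f(mid) > 0, so root is in [5.625000, 5.687500]

Step 5: midpoint = (5.625000 + 5.687500)/2 = 5.656250
  f(5.656250) = -0.038666
  f(mid) < 0, so root is in [5.656250, 5.687500]

midpoint = 5.656250


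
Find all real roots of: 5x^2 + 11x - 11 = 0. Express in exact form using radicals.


Using the quadratic formula: x = (-b ± sqrt(b^2 - 4ac)) / (2a)
Here a = 5, b = 11, c = -11
Discriminant = b^2 - 4ac = 11^2 - 4(5)(-11) = 121 + 220 = 341
Since discriminant = 341 > 0, there are two real roots.
x = (-11 ± sqrt(341)) / 10
Numerically: x ≈ 0.7466 or x ≈ -2.9466

x = (-11 + sqrt(341)) / 10 or x = (-11 - sqrt(341)) / 10


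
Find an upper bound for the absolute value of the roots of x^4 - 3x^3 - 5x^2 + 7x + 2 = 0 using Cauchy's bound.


Cauchy's bound: all roots r satisfy |r| <= 1 + max(|a_i/a_n|) for i = 0,...,n-1
where a_n is the leading coefficient.

Coefficients: [1, -3, -5, 7, 2]
Leading coefficient a_n = 1
Ratios |a_i/a_n|: 3, 5, 7, 2
Maximum ratio: 7
Cauchy's bound: |r| <= 1 + 7 = 8

Upper bound = 8


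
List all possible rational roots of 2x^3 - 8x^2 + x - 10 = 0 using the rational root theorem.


Rational root theorem: possible roots are ±p/q where:
  p divides the constant term (-10): p ∈ {1, 2, 5, 10}
  q divides the leading coefficient (2): q ∈ {1, 2}

All possible rational roots: -10, -5, -5/2, -2, -1, -1/2, 1/2, 1, 2, 5/2, 5, 10

-10, -5, -5/2, -2, -1, -1/2, 1/2, 1, 2, 5/2, 5, 10


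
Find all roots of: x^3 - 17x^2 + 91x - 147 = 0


Let p(x) = x^3 - 17x^2 + 91x - 147. By the rational root theorem (leading coefficient 1), any rational root is an integer divisor of 147: try ±1, ±2, ... in turn.
Test x = 1: value = -72 ≠ 0.
Test x = -1: value = -256 ≠ 0.
Test x = 3: value = 0 ✓, so (x - 3) is a factor.
Synthetic division by (x - 3): bring down 1; 1(3) - 17 = -14; (-14)(3) + 91 = 49; 49(3) - 147 = 0 → quotient x^2 - 14x + 49, remainder 0.
Solve the quadratic x^2 - 14x + 49 = 0: discriminant = (-14)^2 - 4(1)(49) = 196 - 196 = 0.
Discriminant = 0, so a double root: x = 14/2 = 7.
Collecting all roots found:

x = 3, x = 7 (multiplicity 2)


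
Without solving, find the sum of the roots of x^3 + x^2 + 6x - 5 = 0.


By Vieta's formulas for x^3 + bx^2 + cx + d = 0:
  r1 + r2 + r3 = -b/a = -1
  r1*r2 + r1*r3 + r2*r3 = c/a = 6
  r1*r2*r3 = -d/a = 5


Sum = -1


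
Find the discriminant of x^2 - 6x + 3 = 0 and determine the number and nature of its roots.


For ax^2 + bx + c = 0, discriminant D = b^2 - 4ac
Here a = 1, b = -6, c = 3
D = (-6)^2 - 4(1)(3) = 36 - 12 = 24

D = 24 > 0 but not a perfect square
The equation has 2 distinct real irrational roots.

Discriminant = 24, 2 distinct real irrational roots


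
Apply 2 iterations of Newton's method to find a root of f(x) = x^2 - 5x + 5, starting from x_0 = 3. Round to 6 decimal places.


Newton's method: x_(n+1) = x_n - f(x_n)/f'(x_n)
f(x) = x^2 - 5x + 5
f'(x) = 2x - 5

Iteration 1:
  f(3.000000) = -1.000000
  f'(3.000000) = 1.000000
  x_1 = 3.000000 - (-1.000000)/(1.000000) = 4.000000

Iteration 2:
  f(4.000000) = 1.000000
  f'(4.000000) = 3.000000
  x_2 = 4.000000 - (1.000000)/(3.000000) = 3.666667

x_2 = 3.666667


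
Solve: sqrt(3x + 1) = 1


Square both sides: 3x + 1 = 1^2 = 1
3x = 1 - 1 = 0
x = 0
Check: sqrt(3*0 + 1) = sqrt(1) = 1 ✓

x = 0


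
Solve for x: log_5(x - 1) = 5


Convert to exponential form: x - 1 = 5^5 = 3125
x = 3125 + 1 = 3126
Check: log_5(3126 - 1) = log_5(3125) = log_5(3125) = 5 ✓

x = 3126


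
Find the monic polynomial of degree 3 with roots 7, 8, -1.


A monic polynomial with roots 7, 8, -1 is:
p(x) = (x - 7)(x - 8)(x + 1)
After multiplying by (x - 7): x - 7
After multiplying by (x - 8): x^2 - 15x + 56
After multiplying by (x + 1): x^3 - 14x^2 + 41x + 56

x^3 - 14x^2 + 41x + 56


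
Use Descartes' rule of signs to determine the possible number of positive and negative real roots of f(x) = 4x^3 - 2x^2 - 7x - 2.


Descartes' rule of signs:

For positive roots, count sign changes in f(x) = 4x^3 - 2x^2 - 7x - 2:
Signs of coefficients: +, -, -, -
Number of sign changes: 1
Possible positive real roots: 1

For negative roots, examine f(-x) = -4x^3 - 2x^2 + 7x - 2:
Signs of coefficients: -, -, +, -
Number of sign changes: 2
Possible negative real roots: 2, 0

Positive roots: 1; Negative roots: 2 or 0


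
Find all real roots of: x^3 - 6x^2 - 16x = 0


The constant term is 0, so x = 0 is a root. Factor out x:
  x(x^2 - 6x - 16) = 0
Solve the quadratic x^2 - 6x - 16 = 0: discriminant = (-6)^2 - 4(1)(-16) = 36 + 64 = 100.
sqrt(100) = 10, so x = (6 ± 10)/2: x = 8 or x = -2.

x = -2, x = 0, x = 8


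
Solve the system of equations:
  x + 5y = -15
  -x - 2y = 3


Using Cramer's rule:
Determinant D = (1)(-2) - (-1)(5) = -2 + 5 = 3
Dx = (-15)(-2) - (3)(5) = 30 - 15 = 15
Dy = (1)(3) - (-1)(-15) = 3 - 15 = -12
x = Dx/D = 15/3 = 5
y = Dy/D = -12/3 = -4

x = 5, y = -4


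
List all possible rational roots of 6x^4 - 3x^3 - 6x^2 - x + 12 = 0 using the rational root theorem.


Rational root theorem: possible roots are ±p/q where:
  p divides the constant term (12): p ∈ {1, 2, 3, 4, 6, 12}
  q divides the leading coefficient (6): q ∈ {1, 2, 3, 6}

All possible rational roots: -12, -6, -4, -3, -2, -3/2, -4/3, -1, -2/3, -1/2, -1/3, -1/6, 1/6, 1/3, 1/2, 2/3, 1, 4/3, 3/2, 2, 3, 4, 6, 12

-12, -6, -4, -3, -2, -3/2, -4/3, -1, -2/3, -1/2, -1/3, -1/6, 1/6, 1/3, 1/2, 2/3, 1, 4/3, 3/2, 2, 3, 4, 6, 12


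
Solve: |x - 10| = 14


An absolute value equation |expr| = 14 gives two cases:
Case 1: x - 10 = 14
  x = 24, so x = 24
Case 2: x - 10 = -14
  x = -4, so x = -4

x = -4, x = 24


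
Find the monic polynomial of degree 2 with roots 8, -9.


A monic polynomial with roots 8, -9 is:
p(x) = (x - 8)(x + 9)
After multiplying by (x - 8): x - 8
After multiplying by (x + 9): x^2 + x - 72

x^2 + x - 72


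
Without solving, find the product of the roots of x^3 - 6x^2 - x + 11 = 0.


By Vieta's formulas for x^3 + bx^2 + cx + d = 0:
  r1 + r2 + r3 = -b/a = 6
  r1*r2 + r1*r3 + r2*r3 = c/a = -1
  r1*r2*r3 = -d/a = -11


Product = -11


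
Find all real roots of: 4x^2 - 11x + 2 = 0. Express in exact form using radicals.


Using the quadratic formula: x = (-b ± sqrt(b^2 - 4ac)) / (2a)
Here a = 4, b = -11, c = 2
Discriminant = b^2 - 4ac = (-11)^2 - 4(4)(2) = 121 - 32 = 89
Since discriminant = 89 > 0, there are two real roots.
x = (11 ± sqrt(89)) / 8
Numerically: x ≈ 2.5542 or x ≈ 0.1958

x = (11 + sqrt(89)) / 8 or x = (11 - sqrt(89)) / 8


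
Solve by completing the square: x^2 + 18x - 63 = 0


Start: x^2 + 18x - 63 = 0
Move constant: x^2 + 18x = 63
Half of 18 is 9, squared is 81
Add 81 to both sides: x^2 + 18x + 81 = 144
(x + 9)^2 = 144
x + 9 = ±12
x = -9 + 12 = 3 or x = -9 - 12 = -21

x = -21, x = 3


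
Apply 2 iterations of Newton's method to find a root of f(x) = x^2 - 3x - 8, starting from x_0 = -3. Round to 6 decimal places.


Newton's method: x_(n+1) = x_n - f(x_n)/f'(x_n)
f(x) = x^2 - 3x - 8
f'(x) = 2x - 3

Iteration 1:
  f(-3.000000) = 10.000000
  f'(-3.000000) = -9.000000
  x_1 = -3.000000 - (10.000000)/(-9.000000) = -1.888889

Iteration 2:
  f(-1.888889) = 1.234568
  f'(-1.888889) = -6.777778
  x_2 = -1.888889 - (1.234568)/(-6.777778) = -1.706740

x_2 = -1.706740


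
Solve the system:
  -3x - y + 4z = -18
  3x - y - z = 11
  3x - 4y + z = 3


Using Cramer's rule. Expand each determinant along the first row.
D  = (-3)*[(-1)*1 - (-1)*(-4)] - (-1)*[3*1 - (-1)*3] + 4*[3*(-4) - (-1)*3]
  = (-3)*(-5) - (-1)*(6) + 4*(-9) = -15
Dx = (-18)*[(-1)*1 - (-1)*(-4)] - (-1)*[11*1 - (-1)*3] + 4*[11*(-4) - (-1)*3]
  = (-18)*(-5) - (-1)*(14) + 4*(-41) = -60
Dy = (-3)*[11*1 - (-1)*3] - (-18)*[3*1 - (-1)*3] + 4*[3*3 - 11*3]
  = (-3)*(14) - (-18)*(6) + 4*(-24) = -30
Dz = (-3)*[(-1)*3 - 11*(-4)] - (-1)*[3*3 - 11*3] + (-18)*[3*(-4) - (-1)*3]
  = (-3)*(41) - (-1)*(-24) + (-18)*(-9) = 15
x = Dx/D = -60/-15 = 4, y = Dy/D = -30/-15 = 2, z = Dz/D = 15/-15 = -1
Check eq1: (-3)(4) + (-1)(2) + (4)(-1) = -18 = -18 ✓
Check eq2: (3)(4) + (-1)(2) + (-1)(-1) = 11 = 11 ✓
Check eq3: (3)(4) + (-4)(2) + (1)(-1) = 3 = 3 ✓

x = 4, y = 2, z = -1


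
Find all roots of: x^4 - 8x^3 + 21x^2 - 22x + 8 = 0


Let p(x) = x^4 - 8x^3 + 21x^2 - 22x + 8. By the rational root theorem (leading coefficient 1), any rational root is an integer divisor of 8: try ±1, ±2, ... in turn.
Test x = 1: value = 0 ✓, so (x - 1) is a factor.
Synthetic division by (x - 1): bring down 1; 1(1) - 8 = -7; (-7)(1) + 21 = 14; 14(1) - 22 = -8; (-8)(1) + 8 = 0 → quotient x^3 - 7x^2 + 14x - 8, remainder 0.
Continue with the quotient x^3 - 7x^2 + 14x - 8 (candidates must divide 8; re-test x = 1 first in case it repeats).
Test x = 1: value = 0 ✓, so (x - 1) is a factor.
Synthetic division by (x - 1): bring down 1; 1(1) - 7 = -6; (-6)(1) + 14 = 8; 8(1) - 8 = 0 → quotient x^2 - 6x + 8, remainder 0.
Solve the quadratic x^2 - 6x + 8 = 0: discriminant = (-6)^2 - 4(1)(8) = 36 - 32 = 4.
sqrt(4) = 2, so x = (6 ± 2)/2: x = 4 or x = 2.
Collecting all roots found:

x = 1 (multiplicity 2), x = 2, x = 4


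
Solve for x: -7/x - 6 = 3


Subtract -6 from both sides: -7/x = 9
Multiply both sides by x: -7 = 9 * x
Divide by 9: x = -7/9

x = -7/9


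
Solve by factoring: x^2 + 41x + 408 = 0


We need two numbers that multiply to 408 and add to 41.
Those numbers are 17 and 24 (since 17 * 24 = 408 and 17 + 24 = 41).
So x^2 + 41x + 408 = (x + 17)(x + 24) = 0
Setting each factor to zero: x = -17 or x = -24

x = -24, x = -17


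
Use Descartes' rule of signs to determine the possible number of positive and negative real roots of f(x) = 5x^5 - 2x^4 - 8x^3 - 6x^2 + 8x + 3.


Descartes' rule of signs:

For positive roots, count sign changes in f(x) = 5x^5 - 2x^4 - 8x^3 - 6x^2 + 8x + 3:
Signs of coefficients: +, -, -, -, +, +
Number of sign changes: 2
Possible positive real roots: 2, 0

For negative roots, examine f(-x) = -5x^5 - 2x^4 + 8x^3 - 6x^2 - 8x + 3:
Signs of coefficients: -, -, +, -, -, +
Number of sign changes: 3
Possible negative real roots: 3, 1

Positive roots: 2 or 0; Negative roots: 3 or 1


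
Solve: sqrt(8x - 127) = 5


Square both sides: 8x - 127 = 5^2 = 25
8x = 25 + 127 = 152
x = 19
Check: sqrt(8*19 - 127) = sqrt(25) = 5 ✓

x = 19


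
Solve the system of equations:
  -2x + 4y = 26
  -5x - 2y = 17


Using Cramer's rule:
Determinant D = (-2)(-2) - (-5)(4) = 4 + 20 = 24
Dx = (26)(-2) - (17)(4) = -52 - 68 = -120
Dy = (-2)(17) - (-5)(26) = -34 + 130 = 96
x = Dx/D = -120/24 = -5
y = Dy/D = 96/24 = 4

x = -5, y = 4


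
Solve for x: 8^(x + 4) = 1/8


Express both sides with the same base.
1/8 = 8^(-1)
Since the bases match, equate exponents: x + 4 = -1
So x = -1 - (4) = -5

x = -5


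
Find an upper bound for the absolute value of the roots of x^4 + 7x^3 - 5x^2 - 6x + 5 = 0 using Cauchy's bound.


Cauchy's bound: all roots r satisfy |r| <= 1 + max(|a_i/a_n|) for i = 0,...,n-1
where a_n is the leading coefficient.

Coefficients: [1, 7, -5, -6, 5]
Leading coefficient a_n = 1
Ratios |a_i/a_n|: 7, 5, 6, 5
Maximum ratio: 7
Cauchy's bound: |r| <= 1 + 7 = 8

Upper bound = 8


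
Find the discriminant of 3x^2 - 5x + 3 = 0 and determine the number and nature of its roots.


For ax^2 + bx + c = 0, discriminant D = b^2 - 4ac
Here a = 3, b = -5, c = 3
D = (-5)^2 - 4(3)(3) = 25 - 36 = -11

D = -11 < 0
The equation has no real roots (2 complex conjugate roots).

Discriminant = -11, no real roots (2 complex conjugate roots)
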